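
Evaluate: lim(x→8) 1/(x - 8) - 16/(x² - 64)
This is an ∞-∞ indeterminate form.

Combine fractions or rationalize to convert ∞-∞ to 0/0 form:
  lim(x→8) 1/(x - 8) - 16/(x² - 64) = 1/16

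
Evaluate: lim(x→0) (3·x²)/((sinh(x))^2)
This is a 0/0 indeterminate form.

Apply L'Hôpital's rule: differentiate numerator and denominator separately.
  f(x) = 3·x^2   ⇒   f'(x) = 6·x
  g(x) = sinh(x)^2   ⇒   g'(x) = 2·sinh(x)·cosh(x)
  lim(x→0) f'(x)/g'(x) = lim(x→0) (6·x)/(2·sinh(x)·cosh(x))
  = 3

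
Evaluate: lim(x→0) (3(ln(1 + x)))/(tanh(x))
This is a 0/0 indeterminate form.

Apply L'Hôpital's rule: differentiate numerator and denominator separately.
  f(x) = 3·ln(x + 1)   ⇒   f'(x) = 3/(x + 1)
  g(x) = tanh(x)   ⇒   g'(x) = 1 - tanh(x)^2
  lim(x→0) f'(x)/g'(x) = lim(x→0) (3/(x + 1))/(1 - tanh(x)^2)
  = 3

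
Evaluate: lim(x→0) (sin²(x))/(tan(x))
This is a 0/0 indeterminate form.

Apply L'Hôpital's rule: differentiate numerator and denominator separately.
  f(x) = sin(x)^2   ⇒   f'(x) = 2·sin(x)·cos(x)
  g(x) = tan(x)   ⇒   g'(x) = tan(x)^2 + 1
  lim(x→0) f'(x)/g'(x) = lim(x→0) (2·sin(x)·cos(x))/(tan(x)^2 + 1)
  = 0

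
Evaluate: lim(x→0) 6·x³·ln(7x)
This is a 0·∞ indeterminate form.

Rewrite 0·∞ as a quotient (0/0 or ∞/∞ form), then apply L'Hôpital's rule:
  lim(x→0) 6·x³·ln(7x) = 0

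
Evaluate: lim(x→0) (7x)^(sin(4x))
This is an exponential indeterminate form.

For exponential indeterminate forms, take the natural log:
  Let L = lim(x→0) (7x)^(sin(4x))
  Then ln(L) = lim(x→0) [exponent × ln(base)]
  Evaluate using L'Hôpital or standard limits, then exponentiate.
  L = 1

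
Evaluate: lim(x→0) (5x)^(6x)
This is an exponential indeterminate form.

For exponential indeterminate forms, take the natural log:
  Let L = lim(x→0) (5x)^(6x)
  Then ln(L) = lim(x→0) [exponent × ln(base)]
  Evaluate using L'Hôpital or standard limits, then exponentiate.
  L = 1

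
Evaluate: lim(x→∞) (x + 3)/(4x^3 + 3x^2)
This is an ∞/∞ indeterminate form.

Apply L'Hôpital's rule: differentiate numerator and denominator separately.
  f(x) = x + 3   ⇒   f'(x) = 1
  g(x) = 4·x^3 + 3·x^2   ⇒   g'(x) = 12·x^2 + 6·x
  lim(x→∞) f'(x)/g'(x) = lim(x→∞) (1)/(12·x^2 + 6·x)
  = 0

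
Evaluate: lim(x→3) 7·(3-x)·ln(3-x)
This is a 0·∞ indeterminate form.

Rewrite 0·∞ as a quotient (0/0 or ∞/∞ form), then apply L'Hôpital's rule:
  lim(x→3) 7·(3-x)·ln(3-x) = 0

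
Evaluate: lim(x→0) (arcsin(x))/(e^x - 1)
This is a 0/0 indeterminate form.

Apply L'Hôpital's rule: differentiate numerator and denominator separately.
  f(x) = asin(x)   ⇒   f'(x) = 1/sqrt(1 - x^2)
  g(x) = e^(x) - 1   ⇒   g'(x) = e^(x)
  lim(x→0) f'(x)/g'(x) = lim(x→0) (1/sqrt(1 - x^2))/(e^(x))
  = 1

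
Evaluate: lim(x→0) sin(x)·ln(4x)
This is a 0·∞ indeterminate form.

Rewrite 0·∞ as a quotient (0/0 or ∞/∞ form), then apply L'Hôpital's rule:
  lim(x→0) sin(x)·ln(4x) = 0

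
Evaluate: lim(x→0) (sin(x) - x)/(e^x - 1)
This is a 0/0 indeterminate form.

Apply L'Hôpital's rule: differentiate numerator and denominator separately.
  f(x) = -x + sin(x)   ⇒   f'(x) = cos(x) - 1
  g(x) = e^(x) - 1   ⇒   g'(x) = e^(x)
  lim(x→0) f'(x)/g'(x) = lim(x→0) (cos(x) - 1)/(e^(x))
  = 0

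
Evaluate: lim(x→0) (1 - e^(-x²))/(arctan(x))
This is a 0/0 indeterminate form.

Apply L'Hôpital's rule: differentiate numerator and denominator separately.
  f(x) = 1 - e^(-x^2)   ⇒   f'(x) = 2·x·e^(-x^2)
  g(x) = atan(x)   ⇒   g'(x) = 1/(x^2 + 1)
  lim(x→0) f'(x)/g'(x) = lim(x→0) (2·x·e^(-x^2))/(1/(x^2 + 1))
  = 0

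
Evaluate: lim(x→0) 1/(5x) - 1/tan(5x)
This is an ∞-∞ indeterminate form.

Combine fractions or rationalize to convert ∞-∞ to 0/0 form:
  lim(x→0) 1/(5x) - 1/tan(5x) = 0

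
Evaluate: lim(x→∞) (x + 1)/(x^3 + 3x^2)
This is an ∞/∞ indeterminate form.

Apply L'Hôpital's rule: differentiate numerator and denominator separately.
  f(x) = x + 1   ⇒   f'(x) = 1
  g(x) = x^3 + 3·x^2   ⇒   g'(x) = 3·x^2 + 6·x
  lim(x→∞) f'(x)/g'(x) = lim(x→∞) (1)/(3·x^2 + 6·x)
  = 0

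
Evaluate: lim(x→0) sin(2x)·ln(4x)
This is a 0·∞ indeterminate form.

Rewrite 0·∞ as a quotient (0/0 or ∞/∞ form), then apply L'Hôpital's rule:
  lim(x→0) sin(2x)·ln(4x) = 0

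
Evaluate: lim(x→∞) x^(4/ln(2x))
This is an exponential indeterminate form.

For exponential indeterminate forms, take the natural log:
  Let L = lim(x→∞) x^(4/ln(2x))
  Then ln(L) = lim(x→∞) [exponent × ln(base)]
  Evaluate using L'Hôpital or standard limits, then exponentiate.
  L = e^(4)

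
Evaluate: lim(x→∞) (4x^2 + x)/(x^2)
This is an ∞/∞ indeterminate form.

Apply L'Hôpital's rule: differentiate numerator and denominator separately.
  f(x) = 4·x^2 + x   ⇒   f'(x) = 8·x + 1
  g(x) = x^2   ⇒   g'(x) = 2·x
  lim(x→∞) f'(x)/g'(x) = lim(x→∞) (8·x + 1)/(2·x)
  = 4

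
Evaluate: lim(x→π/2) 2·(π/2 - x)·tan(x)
This is a 0·∞ indeterminate form.

Rewrite 0·∞ as a quotient (0/0 or ∞/∞ form), then apply L'Hôpital's rule:
  lim(x→π/2) 2·(π/2 - x)·tan(x) = 2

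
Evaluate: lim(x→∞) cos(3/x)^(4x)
This is an exponential indeterminate form.

For exponential indeterminate forms, take the natural log:
  Let L = lim(x→∞) cos(3/x)^(4x)
  Then ln(L) = lim(x→∞) [exponent × ln(base)]
  Evaluate using L'Hôpital or standard limits, then exponentiate.
  L = 1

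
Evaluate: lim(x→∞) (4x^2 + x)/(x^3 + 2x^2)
This is an ∞/∞ indeterminate form.

Apply L'Hôpital's rule: differentiate numerator and denominator separately.
  f(x) = 4·x^2 + x   ⇒   f'(x) = 8·x + 1
  g(x) = x^3 + 2·x^2   ⇒   g'(x) = 3·x^2 + 4·x
  lim(x→∞) f'(x)/g'(x) = lim(x→∞) (8·x + 1)/(3·x^2 + 4·x)
  = 0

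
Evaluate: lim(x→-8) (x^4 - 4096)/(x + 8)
This is a standard limit.

Factor or rationalize the expression:
  lim(x→-8) (x^4 - 4096)/(x + 8) = -2048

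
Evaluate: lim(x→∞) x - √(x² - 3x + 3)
This is an ∞-∞ indeterminate form.

Combine fractions or rationalize to convert ∞-∞ to 0/0 form:
  lim(x→∞) x - √(x² - 3x + 3) = 3/2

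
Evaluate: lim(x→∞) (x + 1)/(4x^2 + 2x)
This is an ∞/∞ indeterminate form.

Apply L'Hôpital's rule: differentiate numerator and denominator separately.
  f(x) = x + 1   ⇒   f'(x) = 1
  g(x) = 4·x^2 + 2·x   ⇒   g'(x) = 8·x + 2
  lim(x→∞) f'(x)/g'(x) = lim(x→∞) (1)/(8·x + 2)
  = 0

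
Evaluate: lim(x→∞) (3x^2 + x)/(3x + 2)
This is an ∞/∞ indeterminate form.

Apply L'Hôpital's rule: differentiate numerator and denominator separately.
  f(x) = 3·x^2 + x   ⇒   f'(x) = 6·x + 1
  g(x) = 3·x + 2   ⇒   g'(x) = 3
  lim(x→∞) f'(x)/g'(x) = lim(x→∞) (6·x + 1)/(3)
  = ∞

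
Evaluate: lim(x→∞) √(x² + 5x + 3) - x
This is an ∞-∞ indeterminate form.

Combine fractions or rationalize to convert ∞-∞ to 0/0 form:
  lim(x→∞) √(x² + 5x + 3) - x = 5/2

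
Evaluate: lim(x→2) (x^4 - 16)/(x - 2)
This is a standard limit.

Factor or rationalize the expression:
  lim(x→2) (x^4 - 16)/(x - 2) = 32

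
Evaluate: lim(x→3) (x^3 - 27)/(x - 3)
This is a standard limit.

Factor or rationalize the expression:
  lim(x→3) (x^3 - 27)/(x - 3) = 27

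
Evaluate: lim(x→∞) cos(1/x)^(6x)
This is an exponential indeterminate form.

For exponential indeterminate forms, take the natural log:
  Let L = lim(x→∞) cos(1/x)^(6x)
  Then ln(L) = lim(x→∞) [exponent × ln(base)]
  Evaluate using L'Hôpital or standard limits, then exponentiate.
  L = 1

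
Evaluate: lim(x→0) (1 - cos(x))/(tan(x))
This is a 0/0 indeterminate form.

Apply L'Hôpital's rule: differentiate numerator and denominator separately.
  f(x) = 1 - cos(x)   ⇒   f'(x) = sin(x)
  g(x) = tan(x)   ⇒   g'(x) = tan(x)^2 + 1
  lim(x→0) f'(x)/g'(x) = lim(x→0) (sin(x))/(tan(x)^2 + 1)
  = 0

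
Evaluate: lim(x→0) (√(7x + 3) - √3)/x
This is a standard limit.

Factor or rationalize the expression:
  lim(x→0) (√(7x + 3) - √3)/x = 7·sqrt(3)/6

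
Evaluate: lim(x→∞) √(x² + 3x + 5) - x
This is an ∞-∞ indeterminate form.

Combine fractions or rationalize to convert ∞-∞ to 0/0 form:
  lim(x→∞) √(x² + 3x + 5) - x = 3/2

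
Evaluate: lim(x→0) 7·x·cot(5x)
This is a 0·∞ indeterminate form.

Rewrite 0·∞ as a quotient (0/0 or ∞/∞ form), then apply L'Hôpital's rule:
  lim(x→0) 7·x·cot(5x) = 7/5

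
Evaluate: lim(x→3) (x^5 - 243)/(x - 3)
This is a standard limit.

Factor or rationalize the expression:
  lim(x→3) (x^5 - 243)/(x - 3) = 405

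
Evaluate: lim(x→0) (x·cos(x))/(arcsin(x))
This is a 0/0 indeterminate form.

Apply L'Hôpital's rule: differentiate numerator and denominator separately.
  f(x) = x·cos(x)   ⇒   f'(x) = -x·sin(x) + cos(x)
  g(x) = asin(x)   ⇒   g'(x) = 1/sqrt(1 - x^2)
  lim(x→0) f'(x)/g'(x) = lim(x→0) (-x·sin(x) + cos(x))/(1/sqrt(1 - x^2))
  = 1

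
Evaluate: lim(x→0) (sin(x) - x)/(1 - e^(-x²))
This is a 0/0 indeterminate form.

Apply L'Hôpital's rule: differentiate numerator and denominator separately.
  f(x) = -x + sin(x)   ⇒   f'(x) = cos(x) - 1
  g(x) = 1 - e^(-x^2)   ⇒   g'(x) = 2·x·e^(-x^2)
  lim(x→0) f'(x)/g'(x) = lim(x→0) (cos(x) - 1)/(2·x·e^(-x^2))
  = 0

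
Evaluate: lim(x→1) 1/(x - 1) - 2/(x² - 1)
This is an ∞-∞ indeterminate form.

Combine fractions or rationalize to convert ∞-∞ to 0/0 form:
  lim(x→1) 1/(x - 1) - 2/(x² - 1) = 1/2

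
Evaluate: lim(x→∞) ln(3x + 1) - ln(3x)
This is an ∞-∞ indeterminate form.

Combine fractions or rationalize to convert ∞-∞ to 0/0 form:
  lim(x→∞) ln(3x + 1) - ln(3x) = 0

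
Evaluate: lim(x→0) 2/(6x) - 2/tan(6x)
This is an ∞-∞ indeterminate form.

Combine fractions or rationalize to convert ∞-∞ to 0/0 form:
  lim(x→0) 2/(6x) - 2/tan(6x) = 0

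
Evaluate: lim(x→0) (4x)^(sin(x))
This is an exponential indeterminate form.

For exponential indeterminate forms, take the natural log:
  Let L = lim(x→0) (4x)^(sin(x))
  Then ln(L) = lim(x→0) [exponent × ln(base)]
  Evaluate using L'Hôpital or standard limits, then exponentiate.
  L = 1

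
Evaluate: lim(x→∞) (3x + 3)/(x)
This is an ∞/∞ indeterminate form.

Apply L'Hôpital's rule: differentiate numerator and denominator separately.
  f(x) = 3·x + 3   ⇒   f'(x) = 3
  g(x) = x   ⇒   g'(x) = 1
  lim(x→∞) f'(x)/g'(x) = lim(x→∞) (3)/(1)
  = 3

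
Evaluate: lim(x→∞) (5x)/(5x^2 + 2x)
This is an ∞/∞ indeterminate form.

Apply L'Hôpital's rule: differentiate numerator and denominator separately.
  f(x) = 5·x   ⇒   f'(x) = 5
  g(x) = 5·x^2 + 2·x   ⇒   g'(x) = 10·x + 2
  lim(x→∞) f'(x)/g'(x) = lim(x→∞) (5)/(10·x + 2)
  = 0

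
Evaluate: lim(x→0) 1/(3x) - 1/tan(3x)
This is an ∞-∞ indeterminate form.

Combine fractions or rationalize to convert ∞-∞ to 0/0 form:
  lim(x→0) 1/(3x) - 1/tan(3x) = 0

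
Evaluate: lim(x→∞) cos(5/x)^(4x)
This is an exponential indeterminate form.

For exponential indeterminate forms, take the natural log:
  Let L = lim(x→∞) cos(5/x)^(4x)
  Then ln(L) = lim(x→∞) [exponent × ln(base)]
  Evaluate using L'Hôpital or standard limits, then exponentiate.
  L = 1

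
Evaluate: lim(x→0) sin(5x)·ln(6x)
This is a 0·∞ indeterminate form.

Rewrite 0·∞ as a quotient (0/0 or ∞/∞ form), then apply L'Hôpital's rule:
  lim(x→0) sin(5x)·ln(6x) = 0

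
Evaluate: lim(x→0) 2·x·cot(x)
This is a 0·∞ indeterminate form.

Rewrite 0·∞ as a quotient (0/0 or ∞/∞ form), then apply L'Hôpital's rule:
  lim(x→0) 2·x·cot(x) = 2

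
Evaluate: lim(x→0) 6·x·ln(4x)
This is a 0·∞ indeterminate form.

Rewrite 0·∞ as a quotient (0/0 or ∞/∞ form), then apply L'Hôpital's rule:
  lim(x→0) 6·x·ln(4x) = 0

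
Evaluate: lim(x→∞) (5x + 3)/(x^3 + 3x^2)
This is an ∞/∞ indeterminate form.

Apply L'Hôpital's rule: differentiate numerator and denominator separately.
  f(x) = 5·x + 3   ⇒   f'(x) = 5
  g(x) = x^3 + 3·x^2   ⇒   g'(x) = 3·x^2 + 6·x
  lim(x→∞) f'(x)/g'(x) = lim(x→∞) (5)/(3·x^2 + 6·x)
  = 0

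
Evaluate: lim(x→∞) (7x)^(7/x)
This is an exponential indeterminate form.

For exponential indeterminate forms, take the natural log:
  Let L = lim(x→∞) (7x)^(7/x)
  Then ln(L) = lim(x→∞) [exponent × ln(base)]
  Evaluate using L'Hôpital or standard limits, then exponentiate.
  L = 1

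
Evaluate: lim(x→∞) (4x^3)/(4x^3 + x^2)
This is an ∞/∞ indeterminate form.

Apply L'Hôpital's rule: differentiate numerator and denominator separately.
  f(x) = 4·x^3   ⇒   f'(x) = 12·x^2
  g(x) = 4·x^3 + x^2   ⇒   g'(x) = 12·x^2 + 2·x
  lim(x→∞) f'(x)/g'(x) = lim(x→∞) (12·x^2)/(12·x^2 + 2·x)
  = 1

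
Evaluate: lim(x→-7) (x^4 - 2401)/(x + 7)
This is a standard limit.

Factor or rationalize the expression:
  lim(x→-7) (x^4 - 2401)/(x + 7) = -1372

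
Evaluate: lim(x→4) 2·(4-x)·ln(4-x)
This is a 0·∞ indeterminate form.

Rewrite 0·∞ as a quotient (0/0 or ∞/∞ form), then apply L'Hôpital's rule:
  lim(x→4) 2·(4-x)·ln(4-x) = 0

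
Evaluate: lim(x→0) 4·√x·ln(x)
This is a 0·∞ indeterminate form.

Rewrite 0·∞ as a quotient (0/0 or ∞/∞ form), then apply L'Hôpital's rule:
  lim(x→0) 4·√x·ln(x) = 0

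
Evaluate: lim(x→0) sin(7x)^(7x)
This is an exponential indeterminate form.

For exponential indeterminate forms, take the natural log:
  Let L = lim(x→0) sin(7x)^(7x)
  Then ln(L) = lim(x→0) [exponent × ln(base)]
  Evaluate using L'Hôpital or standard limits, then exponentiate.
  L = 1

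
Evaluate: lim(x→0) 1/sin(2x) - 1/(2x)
This is an ∞-∞ indeterminate form.

Combine fractions or rationalize to convert ∞-∞ to 0/0 form:
  lim(x→0) 1/sin(2x) - 1/(2x) = 0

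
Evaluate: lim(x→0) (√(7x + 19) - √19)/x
This is a standard limit.

Factor or rationalize the expression:
  lim(x→0) (√(7x + 19) - √19)/x = 7·sqrt(19)/38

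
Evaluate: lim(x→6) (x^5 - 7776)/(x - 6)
This is a standard limit.

Factor or rationalize the expression:
  lim(x→6) (x^5 - 7776)/(x - 6) = 6480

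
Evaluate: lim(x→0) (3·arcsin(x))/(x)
This is a 0/0 indeterminate form.

Apply L'Hôpital's rule: differentiate numerator and denominator separately.
  f(x) = 3·asin(x)   ⇒   f'(x) = 3/sqrt(1 - x^2)
  g(x) = x   ⇒   g'(x) = 1
  lim(x→0) f'(x)/g'(x) = lim(x→0) (3/sqrt(1 - x^2))/(1)
  = 3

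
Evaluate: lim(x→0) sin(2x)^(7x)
This is an exponential indeterminate form.

For exponential indeterminate forms, take the natural log:
  Let L = lim(x→0) sin(2x)^(7x)
  Then ln(L) = lim(x→0) [exponent × ln(base)]
  Evaluate using L'Hôpital or standard limits, then exponentiate.
  L = 1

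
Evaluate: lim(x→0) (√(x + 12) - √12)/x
This is a standard limit.

Factor or rationalize the expression:
  lim(x→0) (√(x + 12) - √12)/x = sqrt(3)/12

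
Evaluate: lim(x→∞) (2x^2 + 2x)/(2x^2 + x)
This is an ∞/∞ indeterminate form.

Apply L'Hôpital's rule: differentiate numerator and denominator separately.
  f(x) = 2·x^2 + 2·x   ⇒   f'(x) = 4·x + 2
  g(x) = 2·x^2 + x   ⇒   g'(x) = 4·x + 1
  lim(x→∞) f'(x)/g'(x) = lim(x→∞) (4·x + 2)/(4·x + 1)
  = 1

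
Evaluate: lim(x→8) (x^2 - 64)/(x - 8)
This is a standard limit.

Factor or rationalize the expression:
  lim(x→8) (x^2 - 64)/(x - 8) = 16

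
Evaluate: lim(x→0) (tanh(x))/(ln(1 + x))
This is a 0/0 indeterminate form.

Apply L'Hôpital's rule: differentiate numerator and denominator separately.
  f(x) = tanh(x)   ⇒   f'(x) = 1 - tanh(x)^2
  g(x) = ln(x + 1)   ⇒   g'(x) = 1/(x + 1)
  lim(x→0) f'(x)/g'(x) = lim(x→0) (1 - tanh(x)^2)/(1/(x + 1))
  = 1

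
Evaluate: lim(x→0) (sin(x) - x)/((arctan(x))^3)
This is a 0/0 indeterminate form.

Apply L'Hôpital's rule: differentiate numerator and denominator separately.
  f(x) = -x + sin(x)   ⇒   f'(x) = cos(x) - 1
  g(x) = atan(x)^3   ⇒   g'(x) = 3·atan(x)^2/(x^2 + 1)
  lim(x→0) f'(x)/g'(x) = lim(x→0) (cos(x) - 1)/(3·atan(x)^2/(x^2 + 1))
  = -1/6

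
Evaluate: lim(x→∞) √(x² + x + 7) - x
This is an ∞-∞ indeterminate form.

Combine fractions or rationalize to convert ∞-∞ to 0/0 form:
  lim(x→∞) √(x² + x + 7) - x = 1/2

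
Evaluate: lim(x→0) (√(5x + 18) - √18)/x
This is a standard limit.

Factor or rationalize the expression:
  lim(x→0) (√(5x + 18) - √18)/x = 5·sqrt(2)/12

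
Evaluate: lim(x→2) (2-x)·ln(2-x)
This is a 0·∞ indeterminate form.

Rewrite 0·∞ as a quotient (0/0 or ∞/∞ form), then apply L'Hôpital's rule:
  lim(x→2) (2-x)·ln(2-x) = 0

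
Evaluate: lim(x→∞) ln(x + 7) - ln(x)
This is an ∞-∞ indeterminate form.

Combine fractions or rationalize to convert ∞-∞ to 0/0 form:
  lim(x→∞) ln(x + 7) - ln(x) = 0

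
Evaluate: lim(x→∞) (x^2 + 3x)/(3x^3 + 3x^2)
This is an ∞/∞ indeterminate form.

Apply L'Hôpital's rule: differentiate numerator and denominator separately.
  f(x) = x^2 + 3·x   ⇒   f'(x) = 2·x + 3
  g(x) = 3·x^3 + 3·x^2   ⇒   g'(x) = 9·x^2 + 6·x
  lim(x→∞) f'(x)/g'(x) = lim(x→∞) (2·x + 3)/(9·x^2 + 6·x)
  = 0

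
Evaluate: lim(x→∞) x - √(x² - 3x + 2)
This is an ∞-∞ indeterminate form.

Combine fractions or rationalize to convert ∞-∞ to 0/0 form:
  lim(x→∞) x - √(x² - 3x + 2) = 3/2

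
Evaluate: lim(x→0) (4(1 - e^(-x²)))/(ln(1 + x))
This is a 0/0 indeterminate form.

Apply L'Hôpital's rule: differentiate numerator and denominator separately.
  f(x) = 4 - 4·e^(-x^2)   ⇒   f'(x) = 8·x·e^(-x^2)
  g(x) = ln(x + 1)   ⇒   g'(x) = 1/(x + 1)
  lim(x→0) f'(x)/g'(x) = lim(x→0) (8·x·e^(-x^2))/(1/(x + 1))
  = 0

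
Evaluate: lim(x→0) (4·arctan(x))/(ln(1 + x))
This is a 0/0 indeterminate form.

Apply L'Hôpital's rule: differentiate numerator and denominator separately.
  f(x) = 4·atan(x)   ⇒   f'(x) = 4/(x^2 + 1)
  g(x) = ln(x + 1)   ⇒   g'(x) = 1/(x + 1)
  lim(x→0) f'(x)/g'(x) = lim(x→0) (4/(x^2 + 1))/(1/(x + 1))
  = 4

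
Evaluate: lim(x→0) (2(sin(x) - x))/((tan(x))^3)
This is a 0/0 indeterminate form.

Apply L'Hôpital's rule: differentiate numerator and denominator separately.
  f(x) = -2·x + 2·sin(x)   ⇒   f'(x) = 2·cos(x) - 2
  g(x) = tan(x)^3   ⇒   g'(x) = (3·tan(x)^2 + 3)·tan(x)^2
  lim(x→0) f'(x)/g'(x) = lim(x→0) (2·cos(x) - 2)/((3·tan(x)^2 + 3)·tan(x)^2)
  = -1/3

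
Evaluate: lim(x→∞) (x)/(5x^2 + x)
This is an ∞/∞ indeterminate form.

Apply L'Hôpital's rule: differentiate numerator and denominator separately.
  f(x) = x   ⇒   f'(x) = 1
  g(x) = 5·x^2 + x   ⇒   g'(x) = 10·x + 1
  lim(x→∞) f'(x)/g'(x) = lim(x→∞) (1)/(10·x + 1)
  = 0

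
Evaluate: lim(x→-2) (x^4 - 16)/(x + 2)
This is a standard limit.

Factor or rationalize the expression:
  lim(x→-2) (x^4 - 16)/(x + 2) = -32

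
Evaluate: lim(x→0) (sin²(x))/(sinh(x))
This is a 0/0 indeterminate form.

Apply L'Hôpital's rule: differentiate numerator and denominator separately.
  f(x) = sin(x)^2   ⇒   f'(x) = 2·sin(x)·cos(x)
  g(x) = sinh(x)   ⇒   g'(x) = cosh(x)
  lim(x→0) f'(x)/g'(x) = lim(x→0) (2·sin(x)·cos(x))/(cosh(x))
  = 0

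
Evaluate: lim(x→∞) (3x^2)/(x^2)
This is an ∞/∞ indeterminate form.

Apply L'Hôpital's rule: differentiate numerator and denominator separately.
  f(x) = 3·x^2   ⇒   f'(x) = 6·x
  g(x) = x^2   ⇒   g'(x) = 2·x
  lim(x→∞) f'(x)/g'(x) = lim(x→∞) (6·x)/(2·x)
  = 3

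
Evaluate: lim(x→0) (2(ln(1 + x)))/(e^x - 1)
This is a 0/0 indeterminate form.

Apply L'Hôpital's rule: differentiate numerator and denominator separately.
  f(x) = 2·ln(x + 1)   ⇒   f'(x) = 2/(x + 1)
  g(x) = e^(x) - 1   ⇒   g'(x) = e^(x)
  lim(x→0) f'(x)/g'(x) = lim(x→0) (2/(x + 1))/(e^(x))
  = 2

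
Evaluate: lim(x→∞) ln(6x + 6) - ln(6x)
This is an ∞-∞ indeterminate form.

Combine fractions or rationalize to convert ∞-∞ to 0/0 form:
  lim(x→∞) ln(6x + 6) - ln(6x) = 0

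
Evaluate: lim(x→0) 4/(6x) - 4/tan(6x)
This is an ∞-∞ indeterminate form.

Combine fractions or rationalize to convert ∞-∞ to 0/0 form:
  lim(x→0) 4/(6x) - 4/tan(6x) = 0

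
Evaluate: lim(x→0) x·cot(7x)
This is a 0·∞ indeterminate form.

Rewrite 0·∞ as a quotient (0/0 or ∞/∞ form), then apply L'Hôpital's rule:
  lim(x→0) x·cot(7x) = 1/7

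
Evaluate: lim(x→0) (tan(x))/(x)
This is a 0/0 indeterminate form.

Apply L'Hôpital's rule: differentiate numerator and denominator separately.
  f(x) = tan(x)   ⇒   f'(x) = tan(x)^2 + 1
  g(x) = x   ⇒   g'(x) = 1
  lim(x→0) f'(x)/g'(x) = lim(x→0) (tan(x)^2 + 1)/(1)
  = 1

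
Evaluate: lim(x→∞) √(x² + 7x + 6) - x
This is an ∞-∞ indeterminate form.

Combine fractions or rationalize to convert ∞-∞ to 0/0 form:
  lim(x→∞) √(x² + 7x + 6) - x = 7/2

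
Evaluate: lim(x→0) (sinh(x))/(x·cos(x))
This is a 0/0 indeterminate form.

Apply L'Hôpital's rule: differentiate numerator and denominator separately.
  f(x) = sinh(x)   ⇒   f'(x) = cosh(x)
  g(x) = x·cos(x)   ⇒   g'(x) = -x·sin(x) + cos(x)
  lim(x→0) f'(x)/g'(x) = lim(x→0) (cosh(x))/(-x·sin(x) + cos(x))
  = 1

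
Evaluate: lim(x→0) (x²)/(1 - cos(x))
This is a 0/0 indeterminate form.

Apply L'Hôpital's rule: differentiate numerator and denominator separately.
  f(x) = x^2   ⇒   f'(x) = 2·x
  g(x) = 1 - cos(x)   ⇒   g'(x) = sin(x)
  lim(x→0) f'(x)/g'(x) = lim(x→0) (2·x)/(sin(x))
  = 2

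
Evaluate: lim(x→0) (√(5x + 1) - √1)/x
This is a standard limit.

Factor or rationalize the expression:
  lim(x→0) (√(5x + 1) - √1)/x = 5/2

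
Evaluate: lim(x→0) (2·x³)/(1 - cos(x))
This is a 0/0 indeterminate form.

Apply L'Hôpital's rule: differentiate numerator and denominator separately.
  f(x) = 2·x^3   ⇒   f'(x) = 6·x^2
  g(x) = 1 - cos(x)   ⇒   g'(x) = sin(x)
  lim(x→0) f'(x)/g'(x) = lim(x→0) (6·x^2)/(sin(x))
  = 0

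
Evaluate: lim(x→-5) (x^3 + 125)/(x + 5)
This is a standard limit.

Factor or rationalize the expression:
  lim(x→-5) (x^3 + 125)/(x + 5) = 75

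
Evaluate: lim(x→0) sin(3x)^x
This is an exponential indeterminate form.

For exponential indeterminate forms, take the natural log:
  Let L = lim(x→0) sin(3x)^x
  Then ln(L) = lim(x→0) [exponent × ln(base)]
  Evaluate using L'Hôpital or standard limits, then exponentiate.
  L = 1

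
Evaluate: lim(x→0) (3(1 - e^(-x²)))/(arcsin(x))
This is a 0/0 indeterminate form.

Apply L'Hôpital's rule: differentiate numerator and denominator separately.
  f(x) = 3 - 3·e^(-x^2)   ⇒   f'(x) = 6·x·e^(-x^2)
  g(x) = asin(x)   ⇒   g'(x) = 1/sqrt(1 - x^2)
  lim(x→0) f'(x)/g'(x) = lim(x→0) (6·x·e^(-x^2))/(1/sqrt(1 - x^2))
  = 0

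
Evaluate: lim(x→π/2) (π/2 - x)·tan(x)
This is a 0·∞ indeterminate form.

Rewrite 0·∞ as a quotient (0/0 or ∞/∞ form), then apply L'Hôpital's rule:
  lim(x→π/2) (π/2 - x)·tan(x) = 1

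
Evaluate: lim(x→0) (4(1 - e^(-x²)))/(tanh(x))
This is a 0/0 indeterminate form.

Apply L'Hôpital's rule: differentiate numerator and denominator separately.
  f(x) = 4 - 4·e^(-x^2)   ⇒   f'(x) = 8·x·e^(-x^2)
  g(x) = tanh(x)   ⇒   g'(x) = 1 - tanh(x)^2
  lim(x→0) f'(x)/g'(x) = lim(x→0) (8·x·e^(-x^2))/(1 - tanh(x)^2)
  = 0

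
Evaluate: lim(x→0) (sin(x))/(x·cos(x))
This is a 0/0 indeterminate form.

Apply L'Hôpital's rule: differentiate numerator and denominator separately.
  f(x) = sin(x)   ⇒   f'(x) = cos(x)
  g(x) = x·cos(x)   ⇒   g'(x) = -x·sin(x) + cos(x)
  lim(x→0) f'(x)/g'(x) = lim(x→0) (cos(x))/(-x·sin(x) + cos(x))
  = 1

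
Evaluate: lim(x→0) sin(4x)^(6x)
This is an exponential indeterminate form.

For exponential indeterminate forms, take the natural log:
  Let L = lim(x→0) sin(4x)^(6x)
  Then ln(L) = lim(x→0) [exponent × ln(base)]
  Evaluate using L'Hôpital or standard limits, then exponentiate.
  L = 1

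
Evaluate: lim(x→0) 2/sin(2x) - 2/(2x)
This is an ∞-∞ indeterminate form.

Combine fractions or rationalize to convert ∞-∞ to 0/0 form:
  lim(x→0) 2/sin(2x) - 2/(2x) = 0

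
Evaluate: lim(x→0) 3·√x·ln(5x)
This is a 0·∞ indeterminate form.

Rewrite 0·∞ as a quotient (0/0 or ∞/∞ form), then apply L'Hôpital's rule:
  lim(x→0) 3·√x·ln(5x) = 0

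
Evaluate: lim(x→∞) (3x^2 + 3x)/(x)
This is an ∞/∞ indeterminate form.

Apply L'Hôpital's rule: differentiate numerator and denominator separately.
  f(x) = 3·x^2 + 3·x   ⇒   f'(x) = 6·x + 3
  g(x) = x   ⇒   g'(x) = 1
  lim(x→∞) f'(x)/g'(x) = lim(x→∞) (6·x + 3)/(1)
  = ∞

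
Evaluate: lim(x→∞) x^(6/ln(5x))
This is an exponential indeterminate form.

For exponential indeterminate forms, take the natural log:
  Let L = lim(x→∞) x^(6/ln(5x))
  Then ln(L) = lim(x→∞) [exponent × ln(base)]
  Evaluate using L'Hôpital or standard limits, then exponentiate.
  L = e^(6)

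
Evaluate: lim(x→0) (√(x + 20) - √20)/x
This is a standard limit.

Factor or rationalize the expression:
  lim(x→0) (√(x + 20) - √20)/x = sqrt(5)/20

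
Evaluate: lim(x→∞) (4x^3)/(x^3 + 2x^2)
This is an ∞/∞ indeterminate form.

Apply L'Hôpital's rule: differentiate numerator and denominator separately.
  f(x) = 4·x^3   ⇒   f'(x) = 12·x^2
  g(x) = x^3 + 2·x^2   ⇒   g'(x) = 3·x^2 + 4·x
  lim(x→∞) f'(x)/g'(x) = lim(x→∞) (12·x^2)/(3·x^2 + 4·x)
  = 4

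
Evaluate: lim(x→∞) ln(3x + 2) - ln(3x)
This is an ∞-∞ indeterminate form.

Combine fractions or rationalize to convert ∞-∞ to 0/0 form:
  lim(x→∞) ln(3x + 2) - ln(3x) = 0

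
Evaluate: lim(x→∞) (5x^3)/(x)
This is an ∞/∞ indeterminate form.

Apply L'Hôpital's rule: differentiate numerator and denominator separately.
  f(x) = 5·x^3   ⇒   f'(x) = 15·x^2
  g(x) = x   ⇒   g'(x) = 1
  lim(x→∞) f'(x)/g'(x) = lim(x→∞) (15·x^2)/(1)
  = ∞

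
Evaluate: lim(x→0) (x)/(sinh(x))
This is a 0/0 indeterminate form.

Apply L'Hôpital's rule: differentiate numerator and denominator separately.
  f(x) = x   ⇒   f'(x) = 1
  g(x) = sinh(x)   ⇒   g'(x) = cosh(x)
  lim(x→0) f'(x)/g'(x) = lim(x→0) (1)/(cosh(x))
  = 1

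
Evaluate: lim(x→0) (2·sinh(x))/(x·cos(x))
This is a 0/0 indeterminate form.

Apply L'Hôpital's rule: differentiate numerator and denominator separately.
  f(x) = 2·sinh(x)   ⇒   f'(x) = 2·cosh(x)
  g(x) = x·cos(x)   ⇒   g'(x) = -x·sin(x) + cos(x)
  lim(x→0) f'(x)/g'(x) = lim(x→0) (2·cosh(x))/(-x·sin(x) + cos(x))
  = 2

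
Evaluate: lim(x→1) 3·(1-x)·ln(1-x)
This is a 0·∞ indeterminate form.

Rewrite 0·∞ as a quotient (0/0 or ∞/∞ form), then apply L'Hôpital's rule:
  lim(x→1) 3·(1-x)·ln(1-x) = 0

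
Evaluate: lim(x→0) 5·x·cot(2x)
This is a 0·∞ indeterminate form.

Rewrite 0·∞ as a quotient (0/0 or ∞/∞ form), then apply L'Hôpital's rule:
  lim(x→0) 5·x·cot(2x) = 5/2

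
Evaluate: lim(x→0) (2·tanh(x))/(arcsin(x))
This is a 0/0 indeterminate form.

Apply L'Hôpital's rule: differentiate numerator and denominator separately.
  f(x) = 2·tanh(x)   ⇒   f'(x) = 2 - 2·tanh(x)^2
  g(x) = asin(x)   ⇒   g'(x) = 1/sqrt(1 - x^2)
  lim(x→0) f'(x)/g'(x) = lim(x→0) (2 - 2·tanh(x)^2)/(1/sqrt(1 - x^2))
  = 2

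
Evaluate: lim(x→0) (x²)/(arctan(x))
This is a 0/0 indeterminate form.

Apply L'Hôpital's rule: differentiate numerator and denominator separately.
  f(x) = x^2   ⇒   f'(x) = 2·x
  g(x) = atan(x)   ⇒   g'(x) = 1/(x^2 + 1)
  lim(x→0) f'(x)/g'(x) = lim(x→0) (2·x)/(1/(x^2 + 1))
  = 0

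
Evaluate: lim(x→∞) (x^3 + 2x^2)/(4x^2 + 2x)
This is an ∞/∞ indeterminate form.

Apply L'Hôpital's rule: differentiate numerator and denominator separately.
  f(x) = x^3 + 2·x^2   ⇒   f'(x) = 3·x^2 + 4·x
  g(x) = 4·x^2 + 2·x   ⇒   g'(x) = 8·x + 2
  lim(x→∞) f'(x)/g'(x) = lim(x→∞) (3·x^2 + 4·x)/(8·x + 2)
  = ∞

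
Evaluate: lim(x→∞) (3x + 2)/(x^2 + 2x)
This is an ∞/∞ indeterminate form.

Apply L'Hôpital's rule: differentiate numerator and denominator separately.
  f(x) = 3·x + 2   ⇒   f'(x) = 3
  g(x) = x^2 + 2·x   ⇒   g'(x) = 2·x + 2
  lim(x→∞) f'(x)/g'(x) = lim(x→∞) (3)/(2·x + 2)
  = 0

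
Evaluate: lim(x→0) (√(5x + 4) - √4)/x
This is a standard limit.

Factor or rationalize the expression:
  lim(x→0) (√(5x + 4) - √4)/x = 5/4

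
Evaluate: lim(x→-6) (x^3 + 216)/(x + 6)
This is a standard limit.

Factor or rationalize the expression:
  lim(x→-6) (x^3 + 216)/(x + 6) = 108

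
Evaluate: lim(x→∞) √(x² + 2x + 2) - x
This is an ∞-∞ indeterminate form.

Combine fractions or rationalize to convert ∞-∞ to 0/0 form:
  lim(x→∞) √(x² + 2x + 2) - x = 1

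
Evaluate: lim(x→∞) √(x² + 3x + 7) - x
This is an ∞-∞ indeterminate form.

Combine fractions or rationalize to convert ∞-∞ to 0/0 form:
  lim(x→∞) √(x² + 3x + 7) - x = 3/2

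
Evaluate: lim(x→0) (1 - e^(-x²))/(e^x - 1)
This is a 0/0 indeterminate form.

Apply L'Hôpital's rule: differentiate numerator and denominator separately.
  f(x) = 1 - e^(-x^2)   ⇒   f'(x) = 2·x·e^(-x^2)
  g(x) = e^(x) - 1   ⇒   g'(x) = e^(x)
  lim(x→0) f'(x)/g'(x) = lim(x→0) (2·x·e^(-x^2))/(e^(x))
  = 0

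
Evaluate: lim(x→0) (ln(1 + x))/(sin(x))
This is a 0/0 indeterminate form.

Apply L'Hôpital's rule: differentiate numerator and denominator separately.
  f(x) = ln(x + 1)   ⇒   f'(x) = 1/(x + 1)
  g(x) = sin(x)   ⇒   g'(x) = cos(x)
  lim(x→0) f'(x)/g'(x) = lim(x→0) (1/(x + 1))/(cos(x))
  = 1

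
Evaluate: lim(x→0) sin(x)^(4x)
This is an exponential indeterminate form.

For exponential indeterminate forms, take the natural log:
  Let L = lim(x→0) sin(x)^(4x)
  Then ln(L) = lim(x→0) [exponent × ln(base)]
  Evaluate using L'Hôpital or standard limits, then exponentiate.
  L = 1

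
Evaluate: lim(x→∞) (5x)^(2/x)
This is an exponential indeterminate form.

For exponential indeterminate forms, take the natural log:
  Let L = lim(x→∞) (5x)^(2/x)
  Then ln(L) = lim(x→∞) [exponent × ln(base)]
  Evaluate using L'Hôpital or standard limits, then exponentiate.
  L = 1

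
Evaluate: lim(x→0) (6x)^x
This is an exponential indeterminate form.

For exponential indeterminate forms, take the natural log:
  Let L = lim(x→0) (6x)^x
  Then ln(L) = lim(x→0) [exponent × ln(base)]
  Evaluate using L'Hôpital or standard limits, then exponentiate.
  L = 1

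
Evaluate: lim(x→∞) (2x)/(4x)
This is an ∞/∞ indeterminate form.

Apply L'Hôpital's rule: differentiate numerator and denominator separately.
  f(x) = 2·x   ⇒   f'(x) = 2
  g(x) = 4·x   ⇒   g'(x) = 4
  lim(x→∞) f'(x)/g'(x) = lim(x→∞) (2)/(4)
  = 1/2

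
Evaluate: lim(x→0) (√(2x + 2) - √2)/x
This is a standard limit.

Factor or rationalize the expression:
  lim(x→0) (√(2x + 2) - √2)/x = sqrt(2)/2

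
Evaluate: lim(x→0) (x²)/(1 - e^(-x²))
This is a 0/0 indeterminate form.

Apply L'Hôpital's rule: differentiate numerator and denominator separately.
  f(x) = x^2   ⇒   f'(x) = 2·x
  g(x) = 1 - e^(-x^2)   ⇒   g'(x) = 2·x·e^(-x^2)
  lim(x→0) f'(x)/g'(x) = lim(x→0) (2·x)/(2·x·e^(-x^2))
  = 1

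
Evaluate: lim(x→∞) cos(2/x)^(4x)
This is an exponential indeterminate form.

For exponential indeterminate forms, take the natural log:
  Let L = lim(x→∞) cos(2/x)^(4x)
  Then ln(L) = lim(x→∞) [exponent × ln(base)]
  Evaluate using L'Hôpital or standard limits, then exponentiate.
  L = 1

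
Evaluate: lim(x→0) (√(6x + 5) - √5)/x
This is a standard limit.

Factor or rationalize the expression:
  lim(x→0) (√(6x + 5) - √5)/x = 3·sqrt(5)/5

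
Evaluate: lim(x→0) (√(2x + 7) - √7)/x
This is a standard limit.

Factor or rationalize the expression:
  lim(x→0) (√(2x + 7) - √7)/x = sqrt(7)/7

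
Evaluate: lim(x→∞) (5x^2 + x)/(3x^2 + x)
This is an ∞/∞ indeterminate form.

Apply L'Hôpital's rule: differentiate numerator and denominator separately.
  f(x) = 5·x^2 + x   ⇒   f'(x) = 10·x + 1
  g(x) = 3·x^2 + x   ⇒   g'(x) = 6·x + 1
  lim(x→∞) f'(x)/g'(x) = lim(x→∞) (10·x + 1)/(6·x + 1)
  = 5/3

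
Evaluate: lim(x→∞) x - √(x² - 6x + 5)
This is an ∞-∞ indeterminate form.

Combine fractions or rationalize to convert ∞-∞ to 0/0 form:
  lim(x→∞) x - √(x² - 6x + 5) = 3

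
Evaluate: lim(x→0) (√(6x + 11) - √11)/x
This is a standard limit.

Factor or rationalize the expression:
  lim(x→0) (√(6x + 11) - √11)/x = 3·sqrt(11)/11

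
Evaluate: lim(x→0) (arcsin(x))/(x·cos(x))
This is a 0/0 indeterminate form.

Apply L'Hôpital's rule: differentiate numerator and denominator separately.
  f(x) = asin(x)   ⇒   f'(x) = 1/sqrt(1 - x^2)
  g(x) = x·cos(x)   ⇒   g'(x) = -x·sin(x) + cos(x)
  lim(x→0) f'(x)/g'(x) = lim(x→0) (1/sqrt(1 - x^2))/(-x·sin(x) + cos(x))
  = 1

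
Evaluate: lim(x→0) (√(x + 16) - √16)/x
This is a standard limit.

Factor or rationalize the expression:
  lim(x→0) (√(x + 16) - √16)/x = 1/8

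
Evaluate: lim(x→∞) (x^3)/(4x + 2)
This is an ∞/∞ indeterminate form.

Apply L'Hôpital's rule: differentiate numerator and denominator separately.
  f(x) = x^3   ⇒   f'(x) = 3·x^2
  g(x) = 4·x + 2   ⇒   g'(x) = 4
  lim(x→∞) f'(x)/g'(x) = lim(x→∞) (3·x^2)/(4)
  = ∞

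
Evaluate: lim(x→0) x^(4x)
This is an exponential indeterminate form.

For exponential indeterminate forms, take the natural log:
  Let L = lim(x→0) x^(4x)
  Then ln(L) = lim(x→0) [exponent × ln(base)]
  Evaluate using L'Hôpital or standard limits, then exponentiate.
  L = 1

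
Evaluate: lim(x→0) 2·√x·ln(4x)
This is a 0·∞ indeterminate form.

Rewrite 0·∞ as a quotient (0/0 or ∞/∞ form), then apply L'Hôpital's rule:
  lim(x→0) 2·√x·ln(4x) = 0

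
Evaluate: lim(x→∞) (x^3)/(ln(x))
This is an ∞/∞ indeterminate form.

Apply L'Hôpital's rule: differentiate numerator and denominator separately.
  f(x) = x^3   ⇒   f'(x) = 3·x^2
  g(x) = ln(x)   ⇒   g'(x) = 1/x
  lim(x→∞) f'(x)/g'(x) = lim(x→∞) (3·x^2)/(1/x)
  = ∞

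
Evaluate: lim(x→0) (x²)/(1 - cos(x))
This is a 0/0 indeterminate form.

Apply L'Hôpital's rule: differentiate numerator and denominator separately.
  f(x) = x^2   ⇒   f'(x) = 2·x
  g(x) = 1 - cos(x)   ⇒   g'(x) = sin(x)
  lim(x→0) f'(x)/g'(x) = lim(x→0) (2·x)/(sin(x))
  = 2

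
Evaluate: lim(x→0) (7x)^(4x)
This is an exponential indeterminate form.

For exponential indeterminate forms, take the natural log:
  Let L = lim(x→0) (7x)^(4x)
  Then ln(L) = lim(x→0) [exponent × ln(base)]
  Evaluate using L'Hôpital or standard limits, then exponentiate.
  L = 1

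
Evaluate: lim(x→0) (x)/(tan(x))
This is a 0/0 indeterminate form.

Apply L'Hôpital's rule: differentiate numerator and denominator separately.
  f(x) = x   ⇒   f'(x) = 1
  g(x) = tan(x)   ⇒   g'(x) = tan(x)^2 + 1
  lim(x→0) f'(x)/g'(x) = lim(x→0) (1)/(tan(x)^2 + 1)
  = 1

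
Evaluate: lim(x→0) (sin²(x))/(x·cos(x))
This is a 0/0 indeterminate form.

Apply L'Hôpital's rule: differentiate numerator and denominator separately.
  f(x) = sin(x)^2   ⇒   f'(x) = 2·sin(x)·cos(x)
  g(x) = x·cos(x)   ⇒   g'(x) = -x·sin(x) + cos(x)
  lim(x→0) f'(x)/g'(x) = lim(x→0) (2·sin(x)·cos(x))/(-x·sin(x) + cos(x))
  = 0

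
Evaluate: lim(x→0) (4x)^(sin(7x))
This is an exponential indeterminate form.

For exponential indeterminate forms, take the natural log:
  Let L = lim(x→0) (4x)^(sin(7x))
  Then ln(L) = lim(x→0) [exponent × ln(base)]
  Evaluate using L'Hôpital or standard limits, then exponentiate.
  L = 1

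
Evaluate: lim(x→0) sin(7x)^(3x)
This is an exponential indeterminate form.

For exponential indeterminate forms, take the natural log:
  Let L = lim(x→0) sin(7x)^(3x)
  Then ln(L) = lim(x→0) [exponent × ln(base)]
  Evaluate using L'Hôpital or standard limits, then exponentiate.
  L = 1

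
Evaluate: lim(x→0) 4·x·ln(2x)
This is a 0·∞ indeterminate form.

Rewrite 0·∞ as a quotient (0/0 or ∞/∞ form), then apply L'Hôpital's rule:
  lim(x→0) 4·x·ln(2x) = 0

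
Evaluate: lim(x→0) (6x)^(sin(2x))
This is an exponential indeterminate form.

For exponential indeterminate forms, take the natural log:
  Let L = lim(x→0) (6x)^(sin(2x))
  Then ln(L) = lim(x→0) [exponent × ln(base)]
  Evaluate using L'Hôpital or standard limits, then exponentiate.
  L = 1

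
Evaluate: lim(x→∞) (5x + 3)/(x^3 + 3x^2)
This is an ∞/∞ indeterminate form.

Apply L'Hôpital's rule: differentiate numerator and denominator separately.
  f(x) = 5·x + 3   ⇒   f'(x) = 5
  g(x) = x^3 + 3·x^2   ⇒   g'(x) = 3·x^2 + 6·x
  lim(x→∞) f'(x)/g'(x) = lim(x→∞) (5)/(3·x^2 + 6·x)
  = 0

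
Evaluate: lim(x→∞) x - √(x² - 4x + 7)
This is an ∞-∞ indeterminate form.

Combine fractions or rationalize to convert ∞-∞ to 0/0 form:
  lim(x→∞) x - √(x² - 4x + 7) = 2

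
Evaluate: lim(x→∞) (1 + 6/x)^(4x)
This is an exponential indeterminate form.

For exponential indeterminate forms, take the natural log:
  Let L = lim(x→∞) (1 + 6/x)^(4x)
  Then ln(L) = lim(x→∞) [exponent × ln(base)]
  Evaluate using L'Hôpital or standard limits, then exponentiate.
  L = e^(24)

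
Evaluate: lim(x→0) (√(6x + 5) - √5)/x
This is a standard limit.

Factor or rationalize the expression:
  lim(x→0) (√(6x + 5) - √5)/x = 3·sqrt(5)/5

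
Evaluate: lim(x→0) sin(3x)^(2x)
This is an exponential indeterminate form.

For exponential indeterminate forms, take the natural log:
  Let L = lim(x→0) sin(3x)^(2x)
  Then ln(L) = lim(x→0) [exponent × ln(base)]
  Evaluate using L'Hôpital or standard limits, then exponentiate.
  L = 1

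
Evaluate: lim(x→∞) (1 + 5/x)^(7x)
This is an exponential indeterminate form.

For exponential indeterminate forms, take the natural log:
  Let L = lim(x→∞) (1 + 5/x)^(7x)
  Then ln(L) = lim(x→∞) [exponent × ln(base)]
  Evaluate using L'Hôpital or standard limits, then exponentiate.
  L = e^(35)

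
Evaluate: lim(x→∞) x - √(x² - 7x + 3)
This is an ∞-∞ indeterminate form.

Combine fractions or rationalize to convert ∞-∞ to 0/0 form:
  lim(x→∞) x - √(x² - 7x + 3) = 7/2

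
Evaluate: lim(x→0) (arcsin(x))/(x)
This is a 0/0 indeterminate form.

Apply L'Hôpital's rule: differentiate numerator and denominator separately.
  f(x) = asin(x)   ⇒   f'(x) = 1/sqrt(1 - x^2)
  g(x) = x   ⇒   g'(x) = 1
  lim(x→0) f'(x)/g'(x) = lim(x→0) (1/sqrt(1 - x^2))/(1)
  = 1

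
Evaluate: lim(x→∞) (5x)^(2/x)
This is an exponential indeterminate form.

For exponential indeterminate forms, take the natural log:
  Let L = lim(x→∞) (5x)^(2/x)
  Then ln(L) = lim(x→∞) [exponent × ln(base)]
  Evaluate using L'Hôpital or standard limits, then exponentiate.
  L = 1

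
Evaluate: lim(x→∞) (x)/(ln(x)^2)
This is an ∞/∞ indeterminate form.

Apply L'Hôpital's rule: differentiate numerator and denominator separately.
  f(x) = x   ⇒   f'(x) = 1
  g(x) = ln(x)^2   ⇒   g'(x) = 2·ln(x)/x
  lim(x→∞) f'(x)/g'(x) = lim(x→∞) (1)/(2·ln(x)/x)
  = ∞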